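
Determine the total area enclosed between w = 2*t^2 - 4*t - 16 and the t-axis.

The curve meets the t-axis where 2*t^2 - 4*t - 16 = 0, i.e. 2*(t - 4)*(t + 2) = 0, at t = -2, 4.
On [-2, 4] the curve lies below the axis; ∫[-2,4] (2*t^2 - 4*t - 16) dt = -72, giving area 72.

72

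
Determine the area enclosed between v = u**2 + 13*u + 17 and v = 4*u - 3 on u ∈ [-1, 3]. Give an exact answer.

376/3

On [-1, 3], (u**2 + 13*u + 17) - (4*u - 3) = u**2 + 9*u + 20 is ≥ 0 throughout, so the area is a single integral of |u**2 + 9*u + 20|.
∫[-1,3] (u**2 + 9*u + 20) du = 376/3.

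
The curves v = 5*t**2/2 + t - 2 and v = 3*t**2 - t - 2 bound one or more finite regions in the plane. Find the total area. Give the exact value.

Set the curves equal: 5*t**2/2 + t - 2 = 3*t**2 - t - 2, so -t**2/2 + 2*t = 0, which factors as -t*(t - 4)/2 = 0. The curves meet at t = 0, 4.
On [0, 4], v = 5*t**2/2 + t - 2 is on top; that piece has area ∫[0,4] (-t**2/2 + 2*t) dt = 16/3.

16/3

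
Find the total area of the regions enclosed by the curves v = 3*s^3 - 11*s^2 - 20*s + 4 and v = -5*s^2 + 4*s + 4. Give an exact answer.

Set the curves equal: 3*s^3 - 11*s^2 - 20*s + 4 = -5*s^2 + 4*s + 4, so 3*s^3 - 6*s^2 - 24*s = 0, which factors as 3*s*(s - 4)*(s + 2) = 0. The curves meet at s = -2, 0, 4.
On [-2, 0], v = 3*s^3 - 11*s^2 - 20*s + 4 is on top; that piece has area ∫[-2,0] (3*s^3 - 6*s^2 - 24*s) ds = 20.
On [0, 4], v = -5*s^2 + 4*s + 4 is on top; that piece has area ∫[0,4] (-(3*s^3 - 6*s^2 - 24*s)) ds = 128.
Total enclosed area = 20 + 128 = 148.

148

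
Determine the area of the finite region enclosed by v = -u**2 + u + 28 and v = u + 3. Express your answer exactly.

500/3

Set the curves equal: -u**2 + u + 28 = u + 3, so -u**2 + 25 = 0, which factors as -(u - 5)*(u + 5) = 0. The curves meet at u = -5, 5.
On [-5, 5], v = -u**2 + u + 28 is on top; that piece has area ∫[-5,5] (-u**2 + 25) du = 500/3.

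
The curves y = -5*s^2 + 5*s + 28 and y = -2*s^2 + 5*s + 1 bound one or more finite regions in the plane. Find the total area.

Set the curves equal: -5*s^2 + 5*s + 28 = -2*s^2 + 5*s + 1, so -3*s^2 + 27 = 0, which factors as -3*(s - 3)*(s + 3) = 0. The curves meet at s = -3, 3.
On [-3, 3], y = -5*s^2 + 5*s + 28 is on top; that piece has area ∫[-3,3] (-3*s^2 + 27) ds = 108.

108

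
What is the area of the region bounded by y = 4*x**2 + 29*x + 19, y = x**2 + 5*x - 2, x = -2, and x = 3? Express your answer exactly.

216

The difference (4*x**2 + 29*x + 19) - (x**2 + 5*x - 2) = 3*x**2 + 24*x + 21 changes sign at x = -1 inside [-2, 3], so split the integral there.
∫[-2,-1] (3*x**2 + 24*x + 21) dx = -8; the area of that piece is 8.
∫[-1,3] (3*x**2 + 24*x + 21) dx = 208.
Total area = 8 + 208 = 216.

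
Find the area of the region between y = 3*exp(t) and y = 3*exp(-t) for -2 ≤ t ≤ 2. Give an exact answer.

-12 + 6*exp(-2) + 6*exp(2)

The difference (3*exp(t)) - (3*exp(-t)) = 3*exp(t) - 3*exp(-t) changes sign at t = 0 inside [-2, 2], so split the integral there.
∫[-2,0] (3*exp(t) - 3*exp(-t)) dt = -3*exp(2) - 3*exp(-2) + 6; the area of that piece is -6 + 3*exp(-2) + 3*exp(2).
∫[0,2] (3*exp(t) - 3*exp(-t)) dt = -6 + 3*exp(-2) + 3*exp(2).
Total area = (-6 + 3*exp(-2) + 3*exp(2)) + (-6 + 3*exp(-2) + 3*exp(2)) = -12 + 6*exp(-2) + 6*exp(2).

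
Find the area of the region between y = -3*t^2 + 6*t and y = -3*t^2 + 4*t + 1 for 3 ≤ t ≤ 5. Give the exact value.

On [3, 5], (-3*t^2 + 6*t) - (-3*t^2 + 4*t + 1) = 2*t - 1 is ≥ 0 throughout, so the area is a single integral of |2*t - 1|.
∫[3,5] (2*t - 1) dt = 14.

14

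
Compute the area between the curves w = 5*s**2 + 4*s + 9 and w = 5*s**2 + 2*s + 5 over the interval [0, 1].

On [0, 1], (5*s**2 + 4*s + 9) - (5*s**2 + 2*s + 5) = 2*s + 4 is ≥ 0 throughout, so the area is a single integral of |2*s + 4|.
∫[0,1] (2*s + 4) ds = 5.

5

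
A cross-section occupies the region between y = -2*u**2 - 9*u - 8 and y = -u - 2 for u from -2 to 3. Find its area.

76

The difference (-2*u**2 - 9*u - 8) - (-u - 2) = -2*u**2 - 8*u - 6 changes sign at u = -1 inside [-2, 3], so split the integral there.
∫[-2,-1] (-2*u**2 - 8*u - 6) du = 4/3.
∫[-1,3] (-2*u**2 - 8*u - 6) du = -224/3; the area of that piece is 224/3.
Total area = 4/3 + 224/3 = 76.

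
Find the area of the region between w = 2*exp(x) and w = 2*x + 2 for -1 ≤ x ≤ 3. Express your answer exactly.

-16 - 2*exp(-1) + 2*exp(3)

On [-1, 3], (2*exp(x)) - (2*x + 2) = -2*x + 2*exp(x) - 2 is ≥ 0 throughout, so the area is a single integral of |-2*x + 2*exp(x) - 2|.
∫[-1,3] (-2*x + 2*exp(x) - 2) dx = -16 - 2*exp(-1) + 2*exp(3).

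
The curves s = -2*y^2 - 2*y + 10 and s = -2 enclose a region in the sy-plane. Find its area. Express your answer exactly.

125/3

Both boundary curves give s as a function of y, so integrate with respect to y. Setting them equal: -2*y^2 - 2*y + 12 = 0, i.e. -2*(y - 2)*(y + 3) = 0, so they meet at y = -3, 2.
For y in [-3, 2], s = -2*y^2 - 2*y + 10 is on the right; area = ∫[-3,2] (-2*y^2 - 2*y + 12) dy = 125/3.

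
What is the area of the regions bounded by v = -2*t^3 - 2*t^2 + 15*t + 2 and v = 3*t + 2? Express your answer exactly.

Set the curves equal: -2*t^3 - 2*t^2 + 15*t + 2 = 3*t + 2, so -2*t^3 - 2*t^2 + 12*t = 0, which factors as -2*t*(t - 2)*(t + 3) = 0. The curves meet at t = -3, 0, 2.
On [-3, 0], v = 3*t + 2 is on top; that piece has area ∫[-3,0] (-(-2*t^3 - 2*t^2 + 12*t)) dt = 63/2.
On [0, 2], v = -2*t^3 - 2*t^2 + 15*t + 2 is on top; that piece has area ∫[0,2] (-2*t^3 - 2*t^2 + 12*t) dt = 32/3.
Total enclosed area = 63/2 + 32/3 = 253/6.

253/6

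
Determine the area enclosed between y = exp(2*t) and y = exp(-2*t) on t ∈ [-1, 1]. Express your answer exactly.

-2 + exp(-2) + exp(2)

The difference (exp(2*t)) - (exp(-2*t)) = exp(2*t) - exp(-2*t) changes sign at t = 0 inside [-1, 1], so split the integral there.
∫[-1,0] (exp(2*t) - exp(-2*t)) dt = -exp(2)/2 - exp(-2)/2 + 1; the area of that piece is -1 + exp(-2)/2 + exp(2)/2.
∫[0,1] (exp(2*t) - exp(-2*t)) dt = -1 + exp(-2)/2 + exp(2)/2.
Total area = (-1 + exp(-2)/2 + exp(2)/2) + (-1 + exp(-2)/2 + exp(2)/2) = -2 + exp(-2) + exp(2).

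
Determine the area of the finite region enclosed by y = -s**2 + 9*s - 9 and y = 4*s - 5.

9/2

Set the curves equal: -s**2 + 9*s - 9 = 4*s - 5, so -s**2 + 5*s - 4 = 0, which factors as -(s - 4)*(s - 1) = 0. The curves meet at s = 1, 4.
On [1, 4], y = -s**2 + 9*s - 9 is on top; that piece has area ∫[1,4] (-s**2 + 5*s - 4) ds = 9/2.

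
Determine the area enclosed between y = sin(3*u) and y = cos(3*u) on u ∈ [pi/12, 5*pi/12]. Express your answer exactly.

On [pi/12, 5*pi/12], (sin(3*u)) - (cos(3*u)) = sin(3*u) - cos(3*u) is ≥ 0 throughout, so the area is a single integral of |sin(3*u) - cos(3*u)|.
∫[pi/12,5*pi/12] (sin(3*u) - cos(3*u)) du = 2*sqrt(2)/3.

2*sqrt(2)/3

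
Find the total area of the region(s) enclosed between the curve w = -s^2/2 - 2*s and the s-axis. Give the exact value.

16/3

The curve meets the s-axis where -s^2/2 - 2*s = 0, i.e. -s*(s + 4)/2 = 0, at s = -4, 0.
On [-4, 0] the curve lies above the axis; ∫[-4,0] (-s^2/2 - 2*s) ds = 16/3, giving area 16/3.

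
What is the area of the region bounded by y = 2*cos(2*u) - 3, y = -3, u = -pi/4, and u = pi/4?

On [-pi/4, pi/4], (2*cos(2*u) - 3) - (-3) = 2*cos(2*u) is ≥ 0 throughout, so the area is a single integral of |2*cos(2*u)|.
∫[-pi/4,pi/4] (2*cos(2*u)) du = 2.

2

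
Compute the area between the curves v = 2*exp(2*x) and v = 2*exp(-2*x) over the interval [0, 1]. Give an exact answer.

-2 + exp(-2) + exp(2)

On [0, 1], (2*exp(2*x)) - (2*exp(-2*x)) = 2*exp(2*x) - 2*exp(-2*x) is ≥ 0 throughout, so the area is a single integral of |2*exp(2*x) - 2*exp(-2*x)|.
∫[0,1] (2*exp(2*x) - 2*exp(-2*x)) dx = -2 + exp(-2) + exp(2).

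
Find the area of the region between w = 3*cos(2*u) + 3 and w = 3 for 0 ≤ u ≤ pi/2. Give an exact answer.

The difference (3*cos(2*u) + 3) - (3) = 3*cos(2*u) changes sign at u = pi/4 inside [0, pi/2], so split the integral there.
∫[0,pi/4] (3*cos(2*u)) du = 3/2.
∫[pi/4,pi/2] (3*cos(2*u)) du = -3/2; the area of that piece is 3/2.
Total area = 3/2 + 3/2 = 3.

3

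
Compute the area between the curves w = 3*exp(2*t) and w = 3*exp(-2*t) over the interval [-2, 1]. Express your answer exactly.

-6 + 3*exp(-4)/2 + 3*exp(-2)/2 + 3*exp(2)/2 + 3*exp(4)/2

The difference (3*exp(2*t)) - (3*exp(-2*t)) = 3*exp(2*t) - 3*exp(-2*t) changes sign at t = 0 inside [-2, 1], so split the integral there.
∫[-2,0] (3*exp(2*t) - 3*exp(-2*t)) dt = -3*exp(4)/2 - 3*exp(-4)/2 + 3; the area of that piece is -3 + 3*exp(-4)/2 + 3*exp(4)/2.
∫[0,1] (3*exp(2*t) - 3*exp(-2*t)) dt = -3 + 3*exp(-2)/2 + 3*exp(2)/2.
Total area = (-3 + 3*exp(-4)/2 + 3*exp(4)/2) + (-3 + 3*exp(-2)/2 + 3*exp(2)/2) = -6 + 3*exp(-4)/2 + 3*exp(-2)/2 + 3*exp(2)/2 + 3*exp(4)/2.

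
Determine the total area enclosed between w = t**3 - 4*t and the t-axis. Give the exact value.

8

The curve meets the t-axis where t**3 - 4*t = 0, i.e. t*(t - 2)*(t + 2) = 0, at t = -2, 0, 2.
On [-2, 0] the curve lies above the axis; ∫[-2,0] (t**3 - 4*t) dt = 4, giving area 4.
On [0, 2] the curve lies below the axis; ∫[0,2] (t**3 - 4*t) dt = -4, giving area 4.
Total area = 4 + 4 = 8.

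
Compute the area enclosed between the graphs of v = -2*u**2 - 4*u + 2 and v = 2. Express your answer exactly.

8/3

Set the curves equal: -2*u**2 - 4*u + 2 = 2, so -2*u**2 - 4*u = 0, which factors as -2*u*(u + 2) = 0. The curves meet at u = -2, 0.
On [-2, 0], v = -2*u**2 - 4*u + 2 is on top; that piece has area ∫[-2,0] (-2*u**2 - 4*u) du = 8/3.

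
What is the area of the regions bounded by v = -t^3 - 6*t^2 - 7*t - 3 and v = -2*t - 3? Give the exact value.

Set the curves equal: -t^3 - 6*t^2 - 7*t - 3 = -2*t - 3, so -t^3 - 6*t^2 - 5*t = 0, which factors as -t*(t + 1)*(t + 5) = 0. The curves meet at t = -5, -1, 0.
On [-5, -1], v = -2*t - 3 is on top; that piece has area ∫[-5,-1] (-(-t^3 - 6*t^2 - 5*t)) dt = 32.
On [-1, 0], v = -t^3 - 6*t^2 - 7*t - 3 is on top; that piece has area ∫[-1,0] (-t^3 - 6*t^2 - 5*t) dt = 3/4.
Total enclosed area = 32 + 3/4 = 131/4.

131/4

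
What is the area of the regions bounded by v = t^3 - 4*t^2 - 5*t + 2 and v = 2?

Set the curves equal: t^3 - 4*t^2 - 5*t + 2 = 2, so t^3 - 4*t^2 - 5*t = 0, which factors as t*(t - 5)*(t + 1) = 0. The curves meet at t = -1, 0, 5.
On [-1, 0], v = t^3 - 4*t^2 - 5*t + 2 is on top; that piece has area ∫[-1,0] (t^3 - 4*t^2 - 5*t) dt = 11/12.
On [0, 5], v = 2 is on top; that piece has area ∫[0,5] (-(t^3 - 4*t^2 - 5*t)) dt = 875/12.
Total enclosed area = 11/12 + 875/12 = 443/6.

443/6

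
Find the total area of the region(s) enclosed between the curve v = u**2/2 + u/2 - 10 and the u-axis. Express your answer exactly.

243/4

The curve meets the u-axis where u**2/2 + u/2 - 10 = 0, i.e. (u - 4)*(u + 5)/2 = 0, at u = -5, 4.
On [-5, 4] the curve lies below the axis; ∫[-5,4] (u**2/2 + u/2 - 10) du = -243/4, giving area 243/4.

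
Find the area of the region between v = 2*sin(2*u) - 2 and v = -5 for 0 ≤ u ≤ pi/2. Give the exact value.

On [0, pi/2], (2*sin(2*u) - 2) - (-5) = 2*sin(2*u) + 3 is ≥ 0 throughout, so the area is a single integral of |2*sin(2*u) + 3|.
∫[0,pi/2] (2*sin(2*u) + 3) du = 2 + 3*pi/2.

2 + 3*pi/2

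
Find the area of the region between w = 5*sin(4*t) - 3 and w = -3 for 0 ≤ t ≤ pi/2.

5

The difference (5*sin(4*t) - 3) - (-3) = 5*sin(4*t) changes sign at t = pi/4 inside [0, pi/2], so split the integral there.
∫[0,pi/4] (5*sin(4*t)) dt = 5/2.
∫[pi/4,pi/2] (5*sin(4*t)) dt = -5/2; the area of that piece is 5/2.
Total area = 5/2 + 5/2 = 5.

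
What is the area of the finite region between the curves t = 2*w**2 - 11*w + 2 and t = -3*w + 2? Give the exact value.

Both boundary curves give t as a function of w, so integrate with respect to w. Setting them equal: 2*w**2 - 8*w = 0, i.e. 2*w*(w - 4) = 0, so they meet at w = 0, 4.
For w in [0, 4], t = 2*w**2 - 11*w + 2 is on the left; area = ∫[0,4] (-(2*w**2 - 8*w)) dw = 64/3.

64/3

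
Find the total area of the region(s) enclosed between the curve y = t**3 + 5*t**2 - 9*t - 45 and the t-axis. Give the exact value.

The curve meets the t-axis where t**3 + 5*t**2 - 9*t - 45 = 0, i.e. (t - 3)*(t + 3)*(t + 5) = 0, at t = -5, -3, 3.
On [-5, -3] the curve lies above the axis; ∫[-5,-3] (t**3 + 5*t**2 - 9*t - 45) dt = 28/3, giving area 28/3.
On [-3, 3] the curve lies below the axis; ∫[-3,3] (t**3 + 5*t**2 - 9*t - 45) dt = -180, giving area 180.
Total area = 28/3 + 180 = 568/3.

568/3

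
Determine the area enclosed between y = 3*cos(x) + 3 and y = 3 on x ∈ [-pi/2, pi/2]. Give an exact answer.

6

On [-pi/2, pi/2], (3*cos(x) + 3) - (3) = 3*cos(x) is ≥ 0 throughout, so the area is a single integral of |3*cos(x)|.
∫[-pi/2,pi/2] (3*cos(x)) dx = 6.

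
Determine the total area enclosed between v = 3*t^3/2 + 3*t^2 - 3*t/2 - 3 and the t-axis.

37/8

The curve meets the t-axis where 3*t^3/2 + 3*t^2 - 3*t/2 - 3 = 0, i.e. 3*(t - 1)*(t + 1)*(t + 2)/2 = 0, at t = -2, -1, 1.
On [-2, -1] the curve lies above the axis; ∫[-2,-1] (3*t^3/2 + 3*t^2 - 3*t/2 - 3) dt = 5/8, giving area 5/8.
On [-1, 1] the curve lies below the axis; ∫[-1,1] (3*t^3/2 + 3*t^2 - 3*t/2 - 3) dt = -4, giving area 4.
Total area = 5/8 + 4 = 37/8.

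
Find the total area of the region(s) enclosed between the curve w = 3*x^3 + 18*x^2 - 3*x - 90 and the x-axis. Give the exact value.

The curve meets the x-axis where 3*x^3 + 18*x^2 - 3*x - 90 = 0, i.e. 3*(x - 2)*(x + 3)*(x + 5) = 0, at x = -5, -3, 2.
On [-5, -3] the curve lies above the axis; ∫[-5,-3] (3*x^3 + 18*x^2 - 3*x - 90) dx = 24, giving area 24.
On [-3, 2] the curve lies below the axis; ∫[-3,2] (3*x^3 + 18*x^2 - 3*x - 90) dx = -1125/4, giving area 1125/4.
Total area = 24 + 1125/4 = 1221/4.

1221/4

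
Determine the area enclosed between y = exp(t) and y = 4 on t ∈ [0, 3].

-19 + 16*log(2) + exp(3)

The difference (exp(t)) - (4) = exp(t) - 4 changes sign at t = log(4) inside [0, 3], so split the integral there.
∫[0,log(4)] (exp(t) - 4) dt = 3 - log(256); the area of that piece is -3 + log(256).
∫[log(4),3] (exp(t) - 4) dt = -16 + 8*log(2) + exp(3).
Total area = (-3 + log(256)) + (-16 + 8*log(2) + exp(3)) = -19 + 16*log(2) + exp(3).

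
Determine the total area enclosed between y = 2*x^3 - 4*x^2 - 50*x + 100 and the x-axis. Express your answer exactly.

The curve meets the x-axis where 2*x^3 - 4*x^2 - 50*x + 100 = 0, i.e. 2*(x - 5)*(x - 2)*(x + 5) = 0, at x = -5, 2, 5.
On [-5, 2] the curve lies above the axis; ∫[-5,2] (2*x^3 - 4*x^2 - 50*x + 100) dx = 4459/6, giving area 4459/6.
On [2, 5] the curve lies below the axis; ∫[2,5] (2*x^3 - 4*x^2 - 50*x + 100) dx = -153/2, giving area 153/2.
Total area = 4459/6 + 153/2 = 2459/3.

2459/3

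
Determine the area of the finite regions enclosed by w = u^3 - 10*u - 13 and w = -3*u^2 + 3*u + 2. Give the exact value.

128

Set the curves equal: u^3 - 10*u - 13 = -3*u^2 + 3*u + 2, so u^3 + 3*u^2 - 13*u - 15 = 0, which factors as (u - 3)*(u + 1)*(u + 5) = 0. The curves meet at u = -5, -1, 3.
On [-5, -1], w = u^3 - 10*u - 13 is on top; that piece has area ∫[-5,-1] (u^3 + 3*u^2 - 13*u - 15) du = 64.
On [-1, 3], w = -3*u^2 + 3*u + 2 is on top; that piece has area ∫[-1,3] (-(u^3 + 3*u^2 - 13*u - 15)) du = 64.
Total enclosed area = 64 + 64 = 128.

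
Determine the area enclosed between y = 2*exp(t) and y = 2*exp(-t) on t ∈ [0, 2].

On [0, 2], (2*exp(t)) - (2*exp(-t)) = 2*exp(t) - 2*exp(-t) is ≥ 0 throughout, so the area is a single integral of |2*exp(t) - 2*exp(-t)|.
∫[0,2] (2*exp(t) - 2*exp(-t)) dt = -4 + 2*exp(-2) + 2*exp(2).

-4 + 2*exp(-2) + 2*exp(2)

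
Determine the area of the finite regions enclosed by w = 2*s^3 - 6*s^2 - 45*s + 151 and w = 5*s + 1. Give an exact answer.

1048

Set the curves equal: 2*s^3 - 6*s^2 - 45*s + 151 = 5*s + 1, so 2*s^3 - 6*s^2 - 50*s + 150 = 0, which factors as 2*(s - 5)*(s - 3)*(s + 5) = 0. The curves meet at s = -5, 3, 5.
On [-5, 3], w = 2*s^3 - 6*s^2 - 45*s + 151 is on top; that piece has area ∫[-5,3] (2*s^3 - 6*s^2 - 50*s + 150) ds = 1024.
On [3, 5], w = 5*s + 1 is on top; that piece has area ∫[3,5] (-(2*s^3 - 6*s^2 - 50*s + 150)) ds = 24.
Total enclosed area = 1024 + 24 = 1048.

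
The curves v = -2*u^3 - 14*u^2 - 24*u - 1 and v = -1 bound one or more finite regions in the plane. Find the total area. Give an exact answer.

Set the curves equal: -2*u^3 - 14*u^2 - 24*u - 1 = -1, so -2*u^3 - 14*u^2 - 24*u = 0, which factors as -2*u*(u + 3)*(u + 4) = 0. The curves meet at u = -4, -3, 0.
On [-4, -3], v = -1 is on top; that piece has area ∫[-4,-3] (-(-2*u^3 - 14*u^2 - 24*u)) du = 7/6.
On [-3, 0], v = -2*u^3 - 14*u^2 - 24*u - 1 is on top; that piece has area ∫[-3,0] (-2*u^3 - 14*u^2 - 24*u) du = 45/2.
Total enclosed area = 7/6 + 45/2 = 71/3.

71/3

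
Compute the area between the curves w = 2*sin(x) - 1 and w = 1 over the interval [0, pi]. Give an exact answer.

-4 + 2*pi

On [0, pi], (2*sin(x) - 1) - (1) = 2*sin(x) - 2 is ≤ 0 throughout, so the area is a single integral of |2*sin(x) - 2|.
∫[0,pi] (2*sin(x) - 2) dx = 4 - 2*pi; the area of that piece is -4 + 2*pi.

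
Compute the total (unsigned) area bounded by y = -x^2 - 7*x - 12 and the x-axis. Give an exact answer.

The curve meets the x-axis where -x^2 - 7*x - 12 = 0, i.e. -(x + 3)*(x + 4) = 0, at x = -4, -3.
On [-4, -3] the curve lies above the axis; ∫[-4,-3] (-x^2 - 7*x - 12) dx = 1/6, giving area 1/6.

1/6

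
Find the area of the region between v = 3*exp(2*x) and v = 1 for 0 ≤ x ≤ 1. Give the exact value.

On [0, 1], (3*exp(2*x)) - (1) = 3*exp(2*x) - 1 is ≥ 0 throughout, so the area is a single integral of |3*exp(2*x) - 1|.
∫[0,1] (3*exp(2*x) - 1) dx = -5/2 + 3*exp(2)/2.

-5/2 + 3*exp(2)/2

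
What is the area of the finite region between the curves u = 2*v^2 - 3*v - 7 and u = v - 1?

Both boundary curves give u as a function of v, so integrate with respect to v. Setting them equal: 2*v^2 - 4*v - 6 = 0, i.e. 2*(v - 3)*(v + 1) = 0, so they meet at v = -1, 3.
For v in [-1, 3], u = 2*v^2 - 3*v - 7 is on the left; area = ∫[-1,3] (-(2*v^2 - 4*v - 6)) dv = 64/3.

64/3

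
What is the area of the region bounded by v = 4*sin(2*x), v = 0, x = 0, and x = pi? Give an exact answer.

8

The difference (4*sin(2*x)) - (0) = 4*sin(2*x) changes sign at x = pi/2 inside [0, pi], so split the integral there.
∫[0,pi/2] (4*sin(2*x)) dx = 4.
∫[pi/2,pi] (4*sin(2*x)) dx = -4; the area of that piece is 4.
Total area = 4 + 4 = 8.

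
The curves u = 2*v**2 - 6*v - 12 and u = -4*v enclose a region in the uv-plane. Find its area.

125/3

Both boundary curves give u as a function of v, so integrate with respect to v. Setting them equal: 2*v**2 - 2*v - 12 = 0, i.e. 2*(v - 3)*(v + 2) = 0, so they meet at v = -2, 3.
For v in [-2, 3], u = 2*v**2 - 6*v - 12 is on the left; area = ∫[-2,3] (-(2*v**2 - 2*v - 12)) dv = 125/3.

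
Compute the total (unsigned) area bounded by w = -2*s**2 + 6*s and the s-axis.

9

The curve meets the s-axis where -2*s**2 + 6*s = 0, i.e. -2*s*(s - 3) = 0, at s = 0, 3.
On [0, 3] the curve lies above the axis; ∫[0,3] (-2*s**2 + 6*s) ds = 9, giving area 9.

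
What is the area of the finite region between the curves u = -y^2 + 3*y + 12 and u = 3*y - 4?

Both boundary curves give u as a function of y, so integrate with respect to y. Setting them equal: -y^2 + 16 = 0, i.e. -(y - 4)*(y + 4) = 0, so they meet at y = -4, 4.
For y in [-4, 4], u = -y^2 + 3*y + 12 is on the right; area = ∫[-4,4] (-y^2 + 16) dy = 256/3.

256/3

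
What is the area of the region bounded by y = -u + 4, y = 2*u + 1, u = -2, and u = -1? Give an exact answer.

15/2

On [-2, -1], (-u + 4) - (2*u + 1) = -3*u + 3 is ≥ 0 throughout, so the area is a single integral of |-3*u + 3|.
∫[-2,-1] (-3*u + 3) du = 15/2.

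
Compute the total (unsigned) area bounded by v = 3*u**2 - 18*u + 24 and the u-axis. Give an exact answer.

The curve meets the u-axis where 3*u**2 - 18*u + 24 = 0, i.e. 3*(u - 4)*(u - 2) = 0, at u = 2, 4.
On [2, 4] the curve lies below the axis; ∫[2,4] (3*u**2 - 18*u + 24) du = -4, giving area 4.

4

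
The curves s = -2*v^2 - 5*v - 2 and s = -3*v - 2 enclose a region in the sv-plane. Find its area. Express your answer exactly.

Both boundary curves give s as a function of v, so integrate with respect to v. Setting them equal: -2*v^2 - 2*v = 0, i.e. -2*v*(v + 1) = 0, so they meet at v = -1, 0.
For v in [-1, 0], s = -2*v^2 - 5*v - 2 is on the right; area = ∫[-1,0] (-2*v^2 - 2*v) dv = 1/3.

1/3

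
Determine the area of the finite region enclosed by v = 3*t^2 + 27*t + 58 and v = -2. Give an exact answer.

Set the curves equal: 3*t^2 + 27*t + 58 = -2, so 3*t^2 + 27*t + 60 = 0, which factors as 3*(t + 4)*(t + 5) = 0. The curves meet at t = -5, -4.
On [-5, -4], v = -2 is on top; that piece has area ∫[-5,-4] (-(3*t^2 + 27*t + 60)) dt = 1/2.

1/2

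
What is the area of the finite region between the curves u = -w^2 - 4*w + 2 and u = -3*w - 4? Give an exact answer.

Both boundary curves give u as a function of w, so integrate with respect to w. Setting them equal: -w^2 - w + 6 = 0, i.e. -(w - 2)*(w + 3) = 0, so they meet at w = -3, 2.
For w in [-3, 2], u = -w^2 - 4*w + 2 is on the right; area = ∫[-3,2] (-w^2 - w + 6) dw = 125/6.

125/6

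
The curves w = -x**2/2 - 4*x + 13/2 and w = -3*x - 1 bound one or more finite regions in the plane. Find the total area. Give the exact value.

Set the curves equal: -x**2/2 - 4*x + 13/2 = -3*x - 1, so -x**2/2 - x + 15/2 = 0, which factors as -(x - 3)*(x + 5)/2 = 0. The curves meet at x = -5, 3.
On [-5, 3], w = -x**2/2 - 4*x + 13/2 is on top; that piece has area ∫[-5,3] (-x**2/2 - x + 15/2) dx = 128/3.

128/3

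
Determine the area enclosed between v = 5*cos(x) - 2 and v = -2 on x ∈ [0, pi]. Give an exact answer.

10

The difference (5*cos(x) - 2) - (-2) = 5*cos(x) changes sign at x = pi/2 inside [0, pi], so split the integral there.
∫[0,pi/2] (5*cos(x)) dx = 5.
∫[pi/2,pi] (5*cos(x)) dx = -5; the area of that piece is 5.
Total area = 5 + 5 = 10.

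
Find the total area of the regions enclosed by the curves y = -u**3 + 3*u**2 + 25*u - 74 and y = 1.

524

Set the curves equal: -u**3 + 3*u**2 + 25*u - 74 = 1, so -u**3 + 3*u**2 + 25*u - 75 = 0, which factors as -(u - 5)*(u - 3)*(u + 5) = 0. The curves meet at u = -5, 3, 5.
On [-5, 3], y = 1 is on top; that piece has area ∫[-5,3] (-(-u**3 + 3*u**2 + 25*u - 75)) du = 512.
On [3, 5], y = -u**3 + 3*u**2 + 25*u - 74 is on top; that piece has area ∫[3,5] (-u**3 + 3*u**2 + 25*u - 75) du = 12.
Total enclosed area = 512 + 12 = 524.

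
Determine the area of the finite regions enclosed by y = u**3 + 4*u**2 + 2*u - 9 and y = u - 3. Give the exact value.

Set the curves equal: u**3 + 4*u**2 + 2*u - 9 = u - 3, so u**3 + 4*u**2 + u - 6 = 0, which factors as (u - 1)*(u + 2)*(u + 3) = 0. The curves meet at u = -3, -2, 1.
On [-3, -2], y = u**3 + 4*u**2 + 2*u - 9 is on top; that piece has area ∫[-3,-2] (u**3 + 4*u**2 + u - 6) du = 7/12.
On [-2, 1], y = u - 3 is on top; that piece has area ∫[-2,1] (-(u**3 + 4*u**2 + u - 6)) du = 45/4.
Total enclosed area = 7/12 + 45/4 = 71/6.

71/6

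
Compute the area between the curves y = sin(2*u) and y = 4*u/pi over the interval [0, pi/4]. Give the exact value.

1/2 - pi/8

On [0, pi/4], (sin(2*u)) - (4*u/pi) = -4*u/pi + sin(2*u) is ≥ 0 throughout, so the area is a single integral of |-4*u/pi + sin(2*u)|.
∫[0,pi/4] (-4*u/pi + sin(2*u)) du = 1/2 - pi/8.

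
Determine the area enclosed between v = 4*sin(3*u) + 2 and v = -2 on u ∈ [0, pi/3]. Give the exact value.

On [0, pi/3], (4*sin(3*u) + 2) - (-2) = 4*sin(3*u) + 4 is ≥ 0 throughout, so the area is a single integral of |4*sin(3*u) + 4|.
∫[0,pi/3] (4*sin(3*u) + 4) du = 8/3 + 4*pi/3.

8/3 + 4*pi/3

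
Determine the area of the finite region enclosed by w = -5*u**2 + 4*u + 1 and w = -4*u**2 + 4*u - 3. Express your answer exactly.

32/3

Set the curves equal: -5*u**2 + 4*u + 1 = -4*u**2 + 4*u - 3, so -u**2 + 4 = 0, which factors as -(u - 2)*(u + 2) = 0. The curves meet at u = -2, 2.
On [-2, 2], w = -5*u**2 + 4*u + 1 is on top; that piece has area ∫[-2,2] (-u**2 + 4) du = 32/3.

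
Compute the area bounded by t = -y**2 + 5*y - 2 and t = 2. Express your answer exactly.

9/2

Both boundary curves give t as a function of y, so integrate with respect to y. Setting them equal: -y**2 + 5*y - 4 = 0, i.e. -(y - 4)*(y - 1) = 0, so they meet at y = 1, 4.
For y in [1, 4], t = -y**2 + 5*y - 2 is on the right; area = ∫[1,4] (-y**2 + 5*y - 4) dy = 9/2.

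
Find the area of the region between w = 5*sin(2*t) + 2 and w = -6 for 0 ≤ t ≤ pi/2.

On [0, pi/2], (5*sin(2*t) + 2) - (-6) = 5*sin(2*t) + 8 is ≥ 0 throughout, so the area is a single integral of |5*sin(2*t) + 8|.
∫[0,pi/2] (5*sin(2*t) + 8) dt = 5 + 4*pi.

5 + 4*pi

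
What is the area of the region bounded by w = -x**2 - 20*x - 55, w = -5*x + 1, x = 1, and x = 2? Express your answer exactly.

485/6

On [1, 2], (-x**2 - 20*x - 55) - (-5*x + 1) = -x**2 - 15*x - 56 is ≤ 0 throughout, so the area is a single integral of |-x**2 - 15*x - 56|.
∫[1,2] (-x**2 - 15*x - 56) dx = -485/6; the area of that piece is 485/6.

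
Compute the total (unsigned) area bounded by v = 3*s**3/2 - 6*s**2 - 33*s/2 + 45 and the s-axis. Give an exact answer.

The curve meets the s-axis where 3*s**3/2 - 6*s**2 - 33*s/2 + 45 = 0, i.e. 3*(s - 5)*(s - 2)*(s + 3)/2 = 0, at s = -3, 2, 5.
On [-3, 2] the curve lies above the axis; ∫[-3,2] (3*s**3/2 - 6*s**2 - 33*s/2 + 45) ds = 1375/8, giving area 1375/8.
On [2, 5] the curve lies below the axis; ∫[2,5] (3*s**3/2 - 6*s**2 - 33*s/2 + 45) ds = -351/8, giving area 351/8.
Total area = 1375/8 + 351/8 = 863/4.

863/4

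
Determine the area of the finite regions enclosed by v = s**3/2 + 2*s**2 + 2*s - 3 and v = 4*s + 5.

74/3

Set the curves equal: s**3/2 + 2*s**2 + 2*s - 3 = 4*s + 5, so s**3/2 + 2*s**2 - 2*s - 8 = 0, which factors as (s - 2)*(s + 2)*(s + 4)/2 = 0. The curves meet at s = -4, -2, 2.
On [-4, -2], v = s**3/2 + 2*s**2 + 2*s - 3 is on top; that piece has area ∫[-4,-2] (s**3/2 + 2*s**2 - 2*s - 8) ds = 10/3.
On [-2, 2], v = 4*s + 5 is on top; that piece has area ∫[-2,2] (-(s**3/2 + 2*s**2 - 2*s - 8)) ds = 64/3.
Total enclosed area = 10/3 + 64/3 = 74/3.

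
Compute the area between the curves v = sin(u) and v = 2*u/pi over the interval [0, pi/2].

1 - pi/4

On [0, pi/2], (sin(u)) - (2*u/pi) = -2*u/pi + sin(u) is ≥ 0 throughout, so the area is a single integral of |-2*u/pi + sin(u)|.
∫[0,pi/2] (-2*u/pi + sin(u)) du = 1 - pi/4.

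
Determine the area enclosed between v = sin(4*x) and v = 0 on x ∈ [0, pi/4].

1/2

On [0, pi/4], (sin(4*x)) - (0) = sin(4*x) is ≥ 0 throughout, so the area is a single integral of |sin(4*x)|.
∫[0,pi/4] (sin(4*x)) dx = 1/2.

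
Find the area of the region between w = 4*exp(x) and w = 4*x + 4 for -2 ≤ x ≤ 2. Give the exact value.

On [-2, 2], (4*exp(x)) - (4*x + 4) = -4*x + 4*exp(x) - 4 is ≥ 0 throughout, so the area is a single integral of |-4*x + 4*exp(x) - 4|.
∫[-2,2] (-4*x + 4*exp(x) - 4) dx = -16 - 4*exp(-2) + 4*exp(2).

-16 - 4*exp(-2) + 4*exp(2)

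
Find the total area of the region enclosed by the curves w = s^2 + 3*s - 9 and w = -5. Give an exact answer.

125/6

Set the curves equal: s^2 + 3*s - 9 = -5, so s^2 + 3*s - 4 = 0, which factors as (s - 1)*(s + 4) = 0. The curves meet at s = -4, 1.
On [-4, 1], w = -5 is on top; that piece has area ∫[-4,1] (-(s^2 + 3*s - 4)) ds = 125/6.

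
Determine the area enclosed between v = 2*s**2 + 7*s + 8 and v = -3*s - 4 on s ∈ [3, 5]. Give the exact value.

508/3

On [3, 5], (2*s**2 + 7*s + 8) - (-3*s - 4) = 2*s**2 + 10*s + 12 is ≥ 0 throughout, so the area is a single integral of |2*s**2 + 10*s + 12|.
∫[3,5] (2*s**2 + 10*s + 12) ds = 508/3.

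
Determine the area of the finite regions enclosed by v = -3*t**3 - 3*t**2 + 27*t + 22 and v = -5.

Set the curves equal: -3*t**3 - 3*t**2 + 27*t + 22 = -5, so -3*t**3 - 3*t**2 + 27*t + 27 = 0, which factors as -3*(t - 3)*(t + 1)*(t + 3) = 0. The curves meet at t = -3, -1, 3.
On [-3, -1], v = -5 is on top; that piece has area ∫[-3,-1] (-(-3*t**3 - 3*t**2 + 27*t + 27)) dt = 20.
On [-1, 3], v = -3*t**3 - 3*t**2 + 27*t + 22 is on top; that piece has area ∫[-1,3] (-3*t**3 - 3*t**2 + 27*t + 27) dt = 128.
Total enclosed area = 20 + 128 = 148.

148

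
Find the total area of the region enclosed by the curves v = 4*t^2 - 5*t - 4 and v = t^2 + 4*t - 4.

Set the curves equal: 4*t^2 - 5*t - 4 = t^2 + 4*t - 4, so 3*t^2 - 9*t = 0, which factors as 3*t*(t - 3) = 0. The curves meet at t = 0, 3.
On [0, 3], v = t^2 + 4*t - 4 is on top; that piece has area ∫[0,3] (-(3*t^2 - 9*t)) dt = 27/2.

27/2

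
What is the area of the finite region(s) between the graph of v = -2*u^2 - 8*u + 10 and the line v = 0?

72

The curve meets the u-axis where -2*u^2 - 8*u + 10 = 0, i.e. -2*(u - 1)*(u + 5) = 0, at u = -5, 1.
On [-5, 1] the curve lies above the axis; ∫[-5,1] (-2*u^2 - 8*u + 10) du = 72, giving area 72.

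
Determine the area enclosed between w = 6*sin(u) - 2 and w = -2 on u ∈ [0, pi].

12

On [0, pi], (6*sin(u) - 2) - (-2) = 6*sin(u) is ≥ 0 throughout, so the area is a single integral of |6*sin(u)|.
∫[0,pi] (6*sin(u)) du = 12.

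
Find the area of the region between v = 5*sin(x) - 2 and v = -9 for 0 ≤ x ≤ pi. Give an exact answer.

10 + 7*pi

On [0, pi], (5*sin(x) - 2) - (-9) = 5*sin(x) + 7 is ≥ 0 throughout, so the area is a single integral of |5*sin(x) + 7|.
∫[0,pi] (5*sin(x) + 7) dx = 10 + 7*pi.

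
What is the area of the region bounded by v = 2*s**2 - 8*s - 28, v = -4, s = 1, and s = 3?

188/3

On [1, 3], (2*s**2 - 8*s - 28) - (-4) = 2*s**2 - 8*s - 24 is ≤ 0 throughout, so the area is a single integral of |2*s**2 - 8*s - 24|.
∫[1,3] (2*s**2 - 8*s - 24) ds = -188/3; the area of that piece is 188/3.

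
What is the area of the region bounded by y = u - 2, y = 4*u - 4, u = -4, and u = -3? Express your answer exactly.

25/2

On [-4, -3], (u - 2) - (4*u - 4) = -3*u + 2 is ≥ 0 throughout, so the area is a single integral of |-3*u + 2|.
∫[-4,-3] (-3*u + 2) du = 25/2.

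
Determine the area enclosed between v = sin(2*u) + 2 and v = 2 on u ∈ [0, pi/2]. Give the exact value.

On [0, pi/2], (sin(2*u) + 2) - (2) = sin(2*u) is ≥ 0 throughout, so the area is a single integral of |sin(2*u)|.
∫[0,pi/2] (sin(2*u)) du = 1.

1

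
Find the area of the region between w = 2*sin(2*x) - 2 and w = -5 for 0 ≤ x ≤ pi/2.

On [0, pi/2], (2*sin(2*x) - 2) - (-5) = 2*sin(2*x) + 3 is ≥ 0 throughout, so the area is a single integral of |2*sin(2*x) + 3|.
∫[0,pi/2] (2*sin(2*x) + 3) dx = 2 + 3*pi/2.

2 + 3*pi/2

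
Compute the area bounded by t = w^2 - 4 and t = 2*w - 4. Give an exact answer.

Both boundary curves give t as a function of w, so integrate with respect to w. Setting them equal: w^2 - 2*w = 0, i.e. w*(w - 2) = 0, so they meet at w = 0, 2.
For w in [0, 2], t = w^2 - 4 is on the left; area = ∫[0,2] (-(w^2 - 2*w)) dw = 4/3.

4/3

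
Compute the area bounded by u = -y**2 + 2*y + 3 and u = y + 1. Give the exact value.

9/2

Both boundary curves give u as a function of y, so integrate with respect to y. Setting them equal: -y**2 + y + 2 = 0, i.e. -(y - 2)*(y + 1) = 0, so they meet at y = -1, 2.
For y in [-1, 2], u = -y**2 + 2*y + 3 is on the right; area = ∫[-1,2] (-y**2 + y + 2) dy = 9/2.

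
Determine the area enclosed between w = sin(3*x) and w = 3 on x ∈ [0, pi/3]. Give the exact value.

On [0, pi/3], (sin(3*x)) - (3) = sin(3*x) - 3 is ≤ 0 throughout, so the area is a single integral of |sin(3*x) - 3|.
∫[0,pi/3] (sin(3*x) - 3) dx = 2/3 - pi; the area of that piece is -2/3 + pi.

-2/3 + pi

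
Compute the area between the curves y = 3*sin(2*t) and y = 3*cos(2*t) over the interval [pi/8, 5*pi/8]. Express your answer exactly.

On [pi/8, 5*pi/8], (3*sin(2*t)) - (3*cos(2*t)) = 3*sin(2*t) - 3*cos(2*t) is ≥ 0 throughout, so the area is a single integral of |3*sin(2*t) - 3*cos(2*t)|.
∫[pi/8,5*pi/8] (3*sin(2*t) - 3*cos(2*t)) dt = 3*sqrt(2).

3*sqrt(2)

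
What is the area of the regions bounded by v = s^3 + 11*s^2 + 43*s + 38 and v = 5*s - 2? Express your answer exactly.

Set the curves equal: s^3 + 11*s^2 + 43*s + 38 = 5*s - 2, so s^3 + 11*s^2 + 38*s + 40 = 0, which factors as (s + 2)*(s + 4)*(s + 5) = 0. The curves meet at s = -5, -4, -2.
On [-5, -4], v = s^3 + 11*s^2 + 43*s + 38 is on top; that piece has area ∫[-5,-4] (s^3 + 11*s^2 + 38*s + 40) ds = 5/12.
On [-4, -2], v = 5*s - 2 is on top; that piece has area ∫[-4,-2] (-(s^3 + 11*s^2 + 38*s + 40)) ds = 8/3.
Total enclosed area = 5/12 + 8/3 = 37/12.

37/12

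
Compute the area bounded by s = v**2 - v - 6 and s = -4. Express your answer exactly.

Both boundary curves give s as a function of v, so integrate with respect to v. Setting them equal: v**2 - v - 2 = 0, i.e. (v - 2)*(v + 1) = 0, so they meet at v = -1, 2.
For v in [-1, 2], s = v**2 - v - 6 is on the left; area = ∫[-1,2] (-(v**2 - v - 2)) dv = 9/2.

9/2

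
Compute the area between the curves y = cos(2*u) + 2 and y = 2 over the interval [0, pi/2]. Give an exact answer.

1

The difference (cos(2*u) + 2) - (2) = cos(2*u) changes sign at u = pi/4 inside [0, pi/2], so split the integral there.
∫[0,pi/4] (cos(2*u)) du = 1/2.
∫[pi/4,pi/2] (cos(2*u)) du = -1/2; the area of that piece is 1/2.
Total area = 1/2 + 1/2 = 1.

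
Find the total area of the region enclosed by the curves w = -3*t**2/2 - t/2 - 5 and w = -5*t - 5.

Set the curves equal: -3*t**2/2 - t/2 - 5 = -5*t - 5, so -3*t**2/2 + 9*t/2 = 0, which factors as -3*t*(t - 3)/2 = 0. The curves meet at t = 0, 3.
On [0, 3], w = -3*t**2/2 - t/2 - 5 is on top; that piece has area ∫[0,3] (-3*t**2/2 + 9*t/2) dt = 27/4.

27/4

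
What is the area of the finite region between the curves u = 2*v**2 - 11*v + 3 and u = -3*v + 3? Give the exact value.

64/3

Both boundary curves give u as a function of v, so integrate with respect to v. Setting them equal: 2*v**2 - 8*v = 0, i.e. 2*v*(v - 4) = 0, so they meet at v = 0, 4.
For v in [0, 4], u = 2*v**2 - 11*v + 3 is on the left; area = ∫[0,4] (-(2*v**2 - 8*v)) dv = 64/3.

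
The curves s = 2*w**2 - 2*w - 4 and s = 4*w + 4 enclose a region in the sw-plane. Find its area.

125/3

Both boundary curves give s as a function of w, so integrate with respect to w. Setting them equal: 2*w**2 - 6*w - 8 = 0, i.e. 2*(w - 4)*(w + 1) = 0, so they meet at w = -1, 4.
For w in [-1, 4], s = 2*w**2 - 2*w - 4 is on the left; area = ∫[-1,4] (-(2*w**2 - 6*w - 8)) dw = 125/3.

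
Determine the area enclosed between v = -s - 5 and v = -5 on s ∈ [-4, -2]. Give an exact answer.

6

On [-4, -2], (-s - 5) - (-5) = -s is ≥ 0 throughout, so the area is a single integral of |-s|.
∫[-4,-2] (-s) ds = 6.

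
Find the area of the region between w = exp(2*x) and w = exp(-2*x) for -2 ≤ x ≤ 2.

-2 + exp(-4) + exp(4)

The difference (exp(2*x)) - (exp(-2*x)) = exp(2*x) - exp(-2*x) changes sign at x = 0 inside [-2, 2], so split the integral there.
∫[-2,0] (exp(2*x) - exp(-2*x)) dx = -exp(4)/2 - exp(-4)/2 + 1; the area of that piece is -1 + exp(-4)/2 + exp(4)/2.
∫[0,2] (exp(2*x) - exp(-2*x)) dx = -1 + exp(-4)/2 + exp(4)/2.
Total area = (-1 + exp(-4)/2 + exp(4)/2) + (-1 + exp(-4)/2 + exp(4)/2) = -2 + exp(-4) + exp(4).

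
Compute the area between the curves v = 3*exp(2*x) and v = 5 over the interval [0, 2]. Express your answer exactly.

-27/2 - 11*log(3)/2 + log(15)/2 + 9*log(5)/2 + 3*exp(4)/2

The difference (3*exp(2*x)) - (5) = 3*exp(2*x) - 5 changes sign at x = -log(3)/2 + log(5)/2 inside [0, 2], so split the integral there.
∫[0,-log(3)/2 + log(5)/2] (3*exp(2*x) - 5) dx = log(9*sqrt(15)/125) + 1; the area of that piece is -1 + log(25*sqrt(15)/27).
∫[-log(3)/2 + log(5)/2,2] (3*exp(2*x) - 5) dx = -25/2 - 5*log(3)/2 + 5*log(5)/2 + 3*exp(4)/2.
Total area = (-1 + log(25*sqrt(15)/27)) + (-25/2 - 5*log(3)/2 + 5*log(5)/2 + 3*exp(4)/2) = -27/2 - 11*log(3)/2 + log(15)/2 + 9*log(5)/2 + 3*exp(4)/2.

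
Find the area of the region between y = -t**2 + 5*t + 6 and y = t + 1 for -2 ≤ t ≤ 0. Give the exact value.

6

The difference (-t**2 + 5*t + 6) - (t + 1) = -t**2 + 4*t + 5 changes sign at t = -1 inside [-2, 0], so split the integral there.
∫[-2,-1] (-t**2 + 4*t + 5) dt = -10/3; the area of that piece is 10/3.
∫[-1,0] (-t**2 + 4*t + 5) dt = 8/3.
Total area = 10/3 + 8/3 = 6.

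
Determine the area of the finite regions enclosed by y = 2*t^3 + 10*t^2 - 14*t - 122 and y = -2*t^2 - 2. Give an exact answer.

517

Set the curves equal: 2*t^3 + 10*t^2 - 14*t - 122 = -2*t^2 - 2, so 2*t^3 + 12*t^2 - 14*t - 120 = 0, which factors as 2*(t - 3)*(t + 4)*(t + 5) = 0. The curves meet at t = -5, -4, 3.
On [-5, -4], y = 2*t^3 + 10*t^2 - 14*t - 122 is on top; that piece has area ∫[-5,-4] (2*t^3 + 12*t^2 - 14*t - 120) dt = 5/2.
On [-4, 3], y = -2*t^2 - 2 is on top; that piece has area ∫[-4,3] (-(2*t^3 + 12*t^2 - 14*t - 120)) dt = 1029/2.
Total enclosed area = 5/2 + 1029/2 = 517.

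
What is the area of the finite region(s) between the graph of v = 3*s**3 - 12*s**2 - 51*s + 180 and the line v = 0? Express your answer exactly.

3901/4

The curve meets the s-axis where 3*s**3 - 12*s**2 - 51*s + 180 = 0, i.e. 3*(s - 5)*(s - 3)*(s + 4) = 0, at s = -4, 3, 5.
On [-4, 3] the curve lies above the axis; ∫[-4,3] (3*s**3 - 12*s**2 - 51*s + 180) ds = 3773/4, giving area 3773/4.
On [3, 5] the curve lies below the axis; ∫[3,5] (3*s**3 - 12*s**2 - 51*s + 180) ds = -32, giving area 32.
Total area = 3773/4 + 32 = 3901/4.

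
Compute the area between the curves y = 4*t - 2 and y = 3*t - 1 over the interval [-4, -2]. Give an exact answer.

On [-4, -2], (4*t - 2) - (3*t - 1) = t - 1 is ≤ 0 throughout, so the area is a single integral of |t - 1|.
∫[-4,-2] (t - 1) dt = -8; the area of that piece is 8.

8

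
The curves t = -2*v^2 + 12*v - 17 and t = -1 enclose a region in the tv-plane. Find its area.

8/3

Both boundary curves give t as a function of v, so integrate with respect to v. Setting them equal: -2*v^2 + 12*v - 16 = 0, i.e. -2*(v - 4)*(v - 2) = 0, so they meet at v = 2, 4.
For v in [2, 4], t = -2*v^2 + 12*v - 17 is on the right; area = ∫[2,4] (-2*v^2 + 12*v - 16) dv = 8/3.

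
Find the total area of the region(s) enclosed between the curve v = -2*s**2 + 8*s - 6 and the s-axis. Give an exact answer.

The curve meets the s-axis where -2*s**2 + 8*s - 6 = 0, i.e. -2*(s - 3)*(s - 1) = 0, at s = 1, 3.
On [1, 3] the curve lies above the axis; ∫[1,3] (-2*s**2 + 8*s - 6) ds = 8/3, giving area 8/3.

8/3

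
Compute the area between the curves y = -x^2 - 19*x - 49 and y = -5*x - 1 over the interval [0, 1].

166/3

On [0, 1], (-x^2 - 19*x - 49) - (-5*x - 1) = -x^2 - 14*x - 48 is ≤ 0 throughout, so the area is a single integral of |-x^2 - 14*x - 48|.
∫[0,1] (-x^2 - 14*x - 48) dx = -166/3; the area of that piece is 166/3.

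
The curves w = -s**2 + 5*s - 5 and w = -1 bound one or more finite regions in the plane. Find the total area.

9/2

Set the curves equal: -s**2 + 5*s - 5 = -1, so -s**2 + 5*s - 4 = 0, which factors as -(s - 4)*(s - 1) = 0. The curves meet at s = 1, 4.
On [1, 4], w = -s**2 + 5*s - 5 is on top; that piece has area ∫[1,4] (-s**2 + 5*s - 4) ds = 9/2.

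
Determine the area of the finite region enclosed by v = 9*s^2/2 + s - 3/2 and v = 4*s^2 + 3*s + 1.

Set the curves equal: 9*s^2/2 + s - 3/2 = 4*s^2 + 3*s + 1, so s^2/2 - 2*s - 5/2 = 0, which factors as (s - 5)*(s + 1)/2 = 0. The curves meet at s = -1, 5.
On [-1, 5], v = 4*s^2 + 3*s + 1 is on top; that piece has area ∫[-1,5] (-(s^2/2 - 2*s - 5/2)) ds = 18.

18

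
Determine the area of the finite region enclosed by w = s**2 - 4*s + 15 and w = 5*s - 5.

Set the curves equal: s**2 - 4*s + 15 = 5*s - 5, so s**2 - 9*s + 20 = 0, which factors as (s - 5)*(s - 4) = 0. The curves meet at s = 4, 5.
On [4, 5], w = 5*s - 5 is on top; that piece has area ∫[4,5] (-(s**2 - 9*s + 20)) ds = 1/6.

1/6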